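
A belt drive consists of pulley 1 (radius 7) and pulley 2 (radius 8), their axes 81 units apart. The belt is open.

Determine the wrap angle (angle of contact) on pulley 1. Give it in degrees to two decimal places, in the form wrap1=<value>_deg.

wrap1=178.59_deg

open belt: β = asin((r2−r1)/C) = asin(1/81) = 0.7074°
wrap1 = π − 2β = 178.5853°
wrap2 = π + 2β = 181.4147°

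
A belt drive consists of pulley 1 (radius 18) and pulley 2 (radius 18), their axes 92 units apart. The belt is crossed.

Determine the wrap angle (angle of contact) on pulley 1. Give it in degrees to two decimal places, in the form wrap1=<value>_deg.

wrap1=226.07_deg

crossed belt: β = asin((r1+r2)/C) = asin(36/92) = 23.0357°
wrap1 = wrap2 = π + 2β = 226.0714°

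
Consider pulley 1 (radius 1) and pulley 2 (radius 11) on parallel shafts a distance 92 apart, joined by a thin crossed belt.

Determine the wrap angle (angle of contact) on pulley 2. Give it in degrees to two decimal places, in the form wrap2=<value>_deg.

wrap2=194.99_deg

crossed belt: β = asin((r1+r2)/C) = asin(12/92) = 7.4947°
wrap1 = wrap2 = π + 2β = 194.9894°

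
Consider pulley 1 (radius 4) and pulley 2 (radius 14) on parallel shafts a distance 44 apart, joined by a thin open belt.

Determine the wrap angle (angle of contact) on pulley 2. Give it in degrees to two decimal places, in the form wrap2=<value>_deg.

open belt: β = asin((r2−r1)/C) = asin(10/44) = 13.1366°
wrap1 = π − 2β = 153.7269°
wrap2 = π + 2β = 206.2731°

wrap2=206.27_deg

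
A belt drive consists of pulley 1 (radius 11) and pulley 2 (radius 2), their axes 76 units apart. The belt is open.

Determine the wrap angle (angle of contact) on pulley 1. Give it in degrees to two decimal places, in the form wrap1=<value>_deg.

wrap1=193.60_deg

open belt: β = asin((r2−r1)/C) = asin(-9/76) = -6.8010°
wrap1 = π − 2β = 193.6020°
wrap2 = π + 2β = 166.3980°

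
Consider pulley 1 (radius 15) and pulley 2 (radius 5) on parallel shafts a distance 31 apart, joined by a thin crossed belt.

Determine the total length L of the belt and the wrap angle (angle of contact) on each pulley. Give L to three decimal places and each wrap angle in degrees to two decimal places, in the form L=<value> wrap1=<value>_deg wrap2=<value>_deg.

L=138.252 wrap1=260.36_deg wrap2=260.36_deg

crossed belt: β = asin((r1+r2)/C) = asin(20/31) = 40.1778°
wrap1 = wrap2 = π + 2β = 260.3555°
tangent length = C·cosβ = 23.6854
L = (r1+r2)·wrap + 2·C·cosβ = 20·4.5441 + 2·23.6854 = 138.2521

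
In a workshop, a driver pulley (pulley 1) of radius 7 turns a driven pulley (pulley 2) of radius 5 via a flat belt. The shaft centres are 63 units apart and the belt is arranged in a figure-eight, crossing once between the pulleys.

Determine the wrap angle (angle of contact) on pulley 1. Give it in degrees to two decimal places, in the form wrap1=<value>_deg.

crossed belt: β = asin((r1+r2)/C) = asin(12/63) = 10.9806°
wrap1 = wrap2 = π + 2β = 201.9612°

wrap1=201.96_deg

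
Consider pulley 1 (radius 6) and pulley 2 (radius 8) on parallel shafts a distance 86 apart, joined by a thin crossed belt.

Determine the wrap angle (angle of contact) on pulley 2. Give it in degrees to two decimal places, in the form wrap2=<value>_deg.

crossed belt: β = asin((r1+r2)/C) = asin(14/86) = 9.3689°
wrap1 = wrap2 = π + 2β = 198.7378°

wrap2=198.74_deg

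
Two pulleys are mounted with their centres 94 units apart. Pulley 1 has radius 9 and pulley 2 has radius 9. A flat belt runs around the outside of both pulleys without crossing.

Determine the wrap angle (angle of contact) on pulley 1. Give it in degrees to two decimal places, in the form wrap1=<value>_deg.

open belt: β = asin((r2−r1)/C) = asin(0/94) = 0.0000°
wrap1 = π − 2β = 180.0000°
wrap2 = π + 2β = 180.0000°

wrap1=180.00_deg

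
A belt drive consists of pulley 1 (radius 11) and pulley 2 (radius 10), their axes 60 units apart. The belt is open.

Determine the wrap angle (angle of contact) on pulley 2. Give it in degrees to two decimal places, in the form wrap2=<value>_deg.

open belt: β = asin((r2−r1)/C) = asin(-1/60) = -0.9550°
wrap1 = π − 2β = 181.9099°
wrap2 = π + 2β = 178.0901°

wrap2=178.09_deg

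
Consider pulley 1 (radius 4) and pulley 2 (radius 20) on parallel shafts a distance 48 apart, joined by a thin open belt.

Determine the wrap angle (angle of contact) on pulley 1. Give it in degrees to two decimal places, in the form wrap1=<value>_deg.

open belt: β = asin((r2−r1)/C) = asin(16/48) = 19.4712°
wrap1 = π − 2β = 141.0576°
wrap2 = π + 2β = 218.9424°

wrap1=141.06_deg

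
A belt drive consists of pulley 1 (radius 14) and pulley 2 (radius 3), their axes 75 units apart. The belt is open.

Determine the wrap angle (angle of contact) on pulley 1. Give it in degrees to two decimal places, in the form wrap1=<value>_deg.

wrap1=196.87_deg

open belt: β = asin((r2−r1)/C) = asin(-11/75) = -8.4338°
wrap1 = π − 2β = 196.8676°
wrap2 = π + 2β = 163.1324°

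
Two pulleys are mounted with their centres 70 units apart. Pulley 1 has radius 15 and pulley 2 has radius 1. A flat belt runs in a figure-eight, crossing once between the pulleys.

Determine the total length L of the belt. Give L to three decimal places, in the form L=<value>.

L=193.939

crossed belt: β = asin((r1+r2)/C) = asin(16/70) = 13.2130°
wrap1 = wrap2 = π + 2β = 206.4260°
tangent length = C·cosβ = 68.1469
L = (r1+r2)·wrap + 2·C·cosβ = 16·3.6028 + 2·68.1469 = 193.9388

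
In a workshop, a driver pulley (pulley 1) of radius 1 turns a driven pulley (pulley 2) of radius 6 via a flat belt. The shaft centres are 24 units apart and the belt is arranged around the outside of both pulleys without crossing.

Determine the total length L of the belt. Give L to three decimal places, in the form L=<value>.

L=71.037

open belt: β = asin((r2−r1)/C) = asin(5/24) = 12.0247°
wrap1 = π − 2β = 155.9506°
wrap2 = π + 2β = 204.0494°
tangent length = C·cosβ = 23.4734
L = r1·wrap1 + r2·wrap2 + 2·C·cosβ = 1·2.7219 + 6·3.5613 + 2·23.4734 = 71.0366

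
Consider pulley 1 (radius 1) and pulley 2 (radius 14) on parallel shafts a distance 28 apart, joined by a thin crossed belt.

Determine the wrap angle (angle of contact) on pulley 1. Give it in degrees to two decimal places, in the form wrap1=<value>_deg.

crossed belt: β = asin((r1+r2)/C) = asin(15/28) = 32.3924°
wrap1 = wrap2 = π + 2β = 244.7847°

wrap1=244.78_deg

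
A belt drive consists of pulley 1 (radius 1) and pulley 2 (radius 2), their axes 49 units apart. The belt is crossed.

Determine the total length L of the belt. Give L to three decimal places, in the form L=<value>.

L=107.609

crossed belt: β = asin((r1+r2)/C) = asin(3/49) = 3.5101°
wrap1 = wrap2 = π + 2β = 187.0202°
tangent length = C·cosβ = 48.9081
L = (r1+r2)·wrap + 2·C·cosβ = 3·3.2641 + 2·48.9081 = 107.6085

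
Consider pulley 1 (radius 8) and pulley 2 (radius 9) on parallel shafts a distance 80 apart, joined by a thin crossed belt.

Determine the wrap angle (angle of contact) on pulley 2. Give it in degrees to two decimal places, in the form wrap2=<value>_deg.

crossed belt: β = asin((r1+r2)/C) = asin(17/80) = 12.2689°
wrap1 = wrap2 = π + 2β = 204.5378°

wrap2=204.54_deg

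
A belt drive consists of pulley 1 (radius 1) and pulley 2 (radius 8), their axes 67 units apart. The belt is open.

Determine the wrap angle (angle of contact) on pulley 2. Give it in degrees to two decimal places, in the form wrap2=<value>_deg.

wrap2=191.99_deg

open belt: β = asin((r2−r1)/C) = asin(7/67) = 5.9971°
wrap1 = π − 2β = 168.0059°
wrap2 = π + 2β = 191.9941°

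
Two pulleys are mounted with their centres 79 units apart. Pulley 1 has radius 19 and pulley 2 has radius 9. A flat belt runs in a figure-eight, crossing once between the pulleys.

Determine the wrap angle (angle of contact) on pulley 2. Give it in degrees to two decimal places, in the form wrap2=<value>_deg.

crossed belt: β = asin((r1+r2)/C) = asin(28/79) = 20.7585°
wrap1 = wrap2 = π + 2β = 221.5171°

wrap2=221.52_deg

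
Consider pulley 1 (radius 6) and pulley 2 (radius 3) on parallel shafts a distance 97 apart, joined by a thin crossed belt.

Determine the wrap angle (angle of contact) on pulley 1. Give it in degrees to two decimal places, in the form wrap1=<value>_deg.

crossed belt: β = asin((r1+r2)/C) = asin(9/97) = 5.3238°
wrap1 = wrap2 = π + 2β = 190.6475°

wrap1=190.65_deg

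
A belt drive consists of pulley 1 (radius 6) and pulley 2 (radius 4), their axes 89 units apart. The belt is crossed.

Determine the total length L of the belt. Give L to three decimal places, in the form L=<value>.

crossed belt: β = asin((r1+r2)/C) = asin(10/89) = 6.4514°
wrap1 = wrap2 = π + 2β = 192.9027°
tangent length = C·cosβ = 88.4364
L = (r1+r2)·wrap + 2·C·cosβ = 10·3.3668 + 2·88.4364 = 210.5407

L=210.541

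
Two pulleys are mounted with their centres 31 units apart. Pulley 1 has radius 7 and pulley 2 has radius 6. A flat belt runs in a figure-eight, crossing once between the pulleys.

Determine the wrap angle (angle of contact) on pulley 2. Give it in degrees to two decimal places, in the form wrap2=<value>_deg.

crossed belt: β = asin((r1+r2)/C) = asin(13/31) = 24.7939°
wrap1 = wrap2 = π + 2β = 229.5877°

wrap2=229.59_deg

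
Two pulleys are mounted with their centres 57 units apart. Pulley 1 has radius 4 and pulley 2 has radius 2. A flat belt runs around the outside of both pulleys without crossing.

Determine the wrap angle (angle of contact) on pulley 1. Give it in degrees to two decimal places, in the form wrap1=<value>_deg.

open belt: β = asin((r2−r1)/C) = asin(-2/57) = -2.0108°
wrap1 = π − 2β = 184.0216°
wrap2 = π + 2β = 175.9784°

wrap1=184.02_deg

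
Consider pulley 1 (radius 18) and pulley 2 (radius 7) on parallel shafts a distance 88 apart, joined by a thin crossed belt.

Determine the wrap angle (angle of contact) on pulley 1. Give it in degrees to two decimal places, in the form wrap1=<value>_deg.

crossed belt: β = asin((r1+r2)/C) = asin(25/88) = 16.5045°
wrap1 = wrap2 = π + 2β = 213.0090°

wrap1=213.01_deg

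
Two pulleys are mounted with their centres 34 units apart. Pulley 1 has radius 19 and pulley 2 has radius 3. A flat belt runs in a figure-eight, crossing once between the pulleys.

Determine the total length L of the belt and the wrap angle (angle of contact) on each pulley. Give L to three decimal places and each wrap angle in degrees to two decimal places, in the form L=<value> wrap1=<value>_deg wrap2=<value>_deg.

crossed belt: β = asin((r1+r2)/C) = asin(22/34) = 40.3202°
wrap1 = wrap2 = π + 2β = 260.6404°
tangent length = C·cosβ = 25.9230
L = (r1+r2)·wrap + 2·C·cosβ = 22·4.5490 + 2·25.9230 = 151.9247

L=151.925 wrap1=260.64_deg wrap2=260.64_deg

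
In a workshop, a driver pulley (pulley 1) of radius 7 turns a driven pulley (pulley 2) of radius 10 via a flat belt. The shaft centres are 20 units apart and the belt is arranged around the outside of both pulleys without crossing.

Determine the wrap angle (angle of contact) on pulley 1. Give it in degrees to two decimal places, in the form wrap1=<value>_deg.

open belt: β = asin((r2−r1)/C) = asin(3/20) = 8.6269°
wrap1 = π − 2β = 162.7461°
wrap2 = π + 2β = 197.2539°

wrap1=162.75_deg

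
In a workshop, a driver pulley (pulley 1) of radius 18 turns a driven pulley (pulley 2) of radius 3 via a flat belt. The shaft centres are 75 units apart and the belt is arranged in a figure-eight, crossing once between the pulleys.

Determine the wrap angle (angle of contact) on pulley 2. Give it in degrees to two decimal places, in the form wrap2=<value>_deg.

crossed belt: β = asin((r1+r2)/C) = asin(21/75) = 16.2602°
wrap1 = wrap2 = π + 2β = 212.5204°

wrap2=212.52_deg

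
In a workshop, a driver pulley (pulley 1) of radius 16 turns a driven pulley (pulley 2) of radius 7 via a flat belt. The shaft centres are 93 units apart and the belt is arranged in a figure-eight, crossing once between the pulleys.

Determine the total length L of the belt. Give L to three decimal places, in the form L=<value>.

crossed belt: β = asin((r1+r2)/C) = asin(23/93) = 14.3185°
wrap1 = wrap2 = π + 2β = 208.6370°
tangent length = C·cosβ = 90.1110
L = (r1+r2)·wrap + 2·C·cosβ = 23·3.6414 + 2·90.1110 = 263.9743

L=263.974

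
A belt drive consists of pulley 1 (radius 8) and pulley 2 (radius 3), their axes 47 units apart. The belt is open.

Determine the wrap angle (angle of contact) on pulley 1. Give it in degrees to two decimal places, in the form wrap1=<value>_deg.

open belt: β = asin((r2−r1)/C) = asin(-5/47) = -6.1069°
wrap1 = π − 2β = 192.2137°
wrap2 = π + 2β = 167.7863°

wrap1=192.21_deg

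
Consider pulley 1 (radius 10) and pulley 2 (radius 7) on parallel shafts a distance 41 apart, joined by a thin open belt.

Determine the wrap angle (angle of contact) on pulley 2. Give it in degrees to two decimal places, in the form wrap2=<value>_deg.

open belt: β = asin((r2−r1)/C) = asin(-3/41) = -4.1961°
wrap1 = π − 2β = 188.3922°
wrap2 = π + 2β = 171.6078°

wrap2=171.61_deg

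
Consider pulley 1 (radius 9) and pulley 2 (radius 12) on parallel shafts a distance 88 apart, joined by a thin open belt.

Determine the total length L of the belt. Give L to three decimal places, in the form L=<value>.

L=242.076

open belt: β = asin((r2−r1)/C) = asin(3/88) = 1.9536°
wrap1 = π − 2β = 176.0927°
wrap2 = π + 2β = 183.9073°
tangent length = C·cosβ = 87.9488
L = r1·wrap1 + r2·wrap2 + 2·C·cosβ = 9·3.0734 + 12·3.2098 + 2·87.9488 = 242.0757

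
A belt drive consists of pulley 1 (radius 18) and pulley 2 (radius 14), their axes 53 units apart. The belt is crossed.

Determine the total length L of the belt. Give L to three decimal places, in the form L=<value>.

crossed belt: β = asin((r1+r2)/C) = asin(32/53) = 37.1406°
wrap1 = wrap2 = π + 2β = 254.2813°
tangent length = C·cosβ = 42.2493
L = (r1+r2)·wrap + 2·C·cosβ = 32·4.4380 + 2·42.2493 = 226.5160

L=226.516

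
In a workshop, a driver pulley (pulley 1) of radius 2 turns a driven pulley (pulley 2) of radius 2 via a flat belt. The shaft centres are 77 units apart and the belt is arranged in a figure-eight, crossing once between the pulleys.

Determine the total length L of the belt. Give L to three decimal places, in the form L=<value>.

crossed belt: β = asin((r1+r2)/C) = asin(4/77) = 2.9777°
wrap1 = wrap2 = π + 2β = 185.9555°
tangent length = C·cosβ = 76.8960
L = (r1+r2)·wrap + 2·C·cosβ = 4·3.2455 + 2·76.8960 = 166.7742

L=166.774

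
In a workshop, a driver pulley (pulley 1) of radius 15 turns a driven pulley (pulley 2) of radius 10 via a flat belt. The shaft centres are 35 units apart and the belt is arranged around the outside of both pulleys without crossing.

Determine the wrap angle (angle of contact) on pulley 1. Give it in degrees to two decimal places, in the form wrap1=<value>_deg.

open belt: β = asin((r2−r1)/C) = asin(-5/35) = -8.2132°
wrap1 = π − 2β = 196.4264°
wrap2 = π + 2β = 163.5736°

wrap1=196.43_deg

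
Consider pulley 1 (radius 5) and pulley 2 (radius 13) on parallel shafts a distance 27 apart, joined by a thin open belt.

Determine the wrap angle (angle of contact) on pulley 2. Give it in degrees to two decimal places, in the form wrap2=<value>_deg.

wrap2=214.47_deg

open belt: β = asin((r2−r1)/C) = asin(8/27) = 17.2353°
wrap1 = π − 2β = 145.5294°
wrap2 = π + 2β = 214.4706°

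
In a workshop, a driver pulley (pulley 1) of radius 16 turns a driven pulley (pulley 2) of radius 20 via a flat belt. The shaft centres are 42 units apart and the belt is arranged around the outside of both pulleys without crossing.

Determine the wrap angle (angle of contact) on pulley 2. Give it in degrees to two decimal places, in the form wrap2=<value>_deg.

wrap2=190.93_deg

open belt: β = asin((r2−r1)/C) = asin(4/42) = 5.4650°
wrap1 = π − 2β = 169.0700°
wrap2 = π + 2β = 190.9300°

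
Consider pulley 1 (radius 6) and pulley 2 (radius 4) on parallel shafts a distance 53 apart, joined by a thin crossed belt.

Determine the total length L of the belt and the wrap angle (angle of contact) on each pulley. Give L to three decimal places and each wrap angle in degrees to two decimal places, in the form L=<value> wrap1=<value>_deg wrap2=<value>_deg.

L=139.308 wrap1=201.75_deg wrap2=201.75_deg

crossed belt: β = asin((r1+r2)/C) = asin(10/53) = 10.8757°
wrap1 = wrap2 = π + 2β = 201.7514°
tangent length = C·cosβ = 52.0481
L = (r1+r2)·wrap + 2·C·cosβ = 10·3.5212 + 2·52.0481 = 139.3084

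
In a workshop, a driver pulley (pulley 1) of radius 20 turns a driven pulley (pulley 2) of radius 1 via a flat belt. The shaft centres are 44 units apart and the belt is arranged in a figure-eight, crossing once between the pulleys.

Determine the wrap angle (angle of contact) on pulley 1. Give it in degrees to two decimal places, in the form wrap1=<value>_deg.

wrap1=237.01_deg

crossed belt: β = asin((r1+r2)/C) = asin(21/44) = 28.5074°
wrap1 = wrap2 = π + 2β = 237.0149°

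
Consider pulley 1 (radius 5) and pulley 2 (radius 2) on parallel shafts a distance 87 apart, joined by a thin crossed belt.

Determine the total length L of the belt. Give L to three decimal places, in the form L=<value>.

crossed belt: β = asin((r1+r2)/C) = asin(7/87) = 4.6150°
wrap1 = wrap2 = π + 2β = 189.2300°
tangent length = C·cosβ = 86.7179
L = (r1+r2)·wrap + 2·C·cosβ = 7·3.3027 + 2·86.7179 = 196.5547

L=196.555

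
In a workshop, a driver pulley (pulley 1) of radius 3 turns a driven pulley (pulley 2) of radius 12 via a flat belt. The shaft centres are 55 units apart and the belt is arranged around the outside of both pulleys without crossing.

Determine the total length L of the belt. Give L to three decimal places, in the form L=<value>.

open belt: β = asin((r2−r1)/C) = asin(9/55) = 9.4180°
wrap1 = π − 2β = 161.1639°
wrap2 = π + 2β = 198.8361°
tangent length = C·cosβ = 54.2586
L = r1·wrap1 + r2·wrap2 + 2·C·cosβ = 3·2.8128 + 12·3.4703 + 2·54.2586 = 158.5999

L=158.600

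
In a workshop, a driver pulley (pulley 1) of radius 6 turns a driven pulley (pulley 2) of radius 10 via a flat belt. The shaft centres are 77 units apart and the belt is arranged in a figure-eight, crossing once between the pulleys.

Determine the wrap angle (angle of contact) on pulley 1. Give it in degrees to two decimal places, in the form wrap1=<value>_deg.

crossed belt: β = asin((r1+r2)/C) = asin(16/77) = 11.9930°
wrap1 = wrap2 = π + 2β = 203.9860°

wrap1=203.99_deg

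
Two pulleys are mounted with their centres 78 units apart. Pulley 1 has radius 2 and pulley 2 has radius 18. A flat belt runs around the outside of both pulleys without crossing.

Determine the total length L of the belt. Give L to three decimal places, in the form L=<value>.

L=222.126

open belt: β = asin((r2−r1)/C) = asin(16/78) = 11.8370°
wrap1 = π − 2β = 156.3260°
wrap2 = π + 2β = 203.6740°
tangent length = C·cosβ = 76.3413
L = r1·wrap1 + r2·wrap2 + 2·C·cosβ = 2·2.7284 + 18·3.5548 + 2·76.3413 = 222.1256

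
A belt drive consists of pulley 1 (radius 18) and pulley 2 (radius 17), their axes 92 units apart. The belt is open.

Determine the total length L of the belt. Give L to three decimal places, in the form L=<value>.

L=293.967

open belt: β = asin((r2−r1)/C) = asin(-1/92) = -0.6228°
wrap1 = π − 2β = 181.2456°
wrap2 = π + 2β = 178.7544°
tangent length = C·cosβ = 91.9946
L = r1·wrap1 + r2·wrap2 + 2·C·cosβ = 18·3.1633 + 17·3.1199 + 2·91.9946 = 293.9666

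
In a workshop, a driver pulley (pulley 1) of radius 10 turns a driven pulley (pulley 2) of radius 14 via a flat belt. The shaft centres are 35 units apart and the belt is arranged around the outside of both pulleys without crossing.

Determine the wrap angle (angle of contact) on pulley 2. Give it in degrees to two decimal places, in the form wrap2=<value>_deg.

wrap2=193.12_deg

open belt: β = asin((r2−r1)/C) = asin(4/35) = 6.5624°
wrap1 = π − 2β = 166.8751°
wrap2 = π + 2β = 193.1249°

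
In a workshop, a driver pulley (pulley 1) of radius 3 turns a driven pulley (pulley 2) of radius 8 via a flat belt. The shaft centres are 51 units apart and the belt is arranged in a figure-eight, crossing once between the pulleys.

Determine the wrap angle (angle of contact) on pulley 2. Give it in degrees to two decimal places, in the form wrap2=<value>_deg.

crossed belt: β = asin((r1+r2)/C) = asin(11/51) = 12.4558°
wrap1 = wrap2 = π + 2β = 204.9116°

wrap2=204.91_deg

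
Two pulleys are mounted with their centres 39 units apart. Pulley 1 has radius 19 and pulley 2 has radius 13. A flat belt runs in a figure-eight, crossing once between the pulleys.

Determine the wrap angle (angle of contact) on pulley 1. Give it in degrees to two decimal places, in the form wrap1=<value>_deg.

wrap1=290.27_deg

crossed belt: β = asin((r1+r2)/C) = asin(32/39) = 55.1362°
wrap1 = wrap2 = π + 2β = 290.2723°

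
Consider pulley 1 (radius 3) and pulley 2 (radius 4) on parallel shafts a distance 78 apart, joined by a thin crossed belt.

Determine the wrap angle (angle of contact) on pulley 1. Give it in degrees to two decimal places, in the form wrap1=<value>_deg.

crossed belt: β = asin((r1+r2)/C) = asin(7/78) = 5.1489°
wrap1 = wrap2 = π + 2β = 190.2977°

wrap1=190.30_deg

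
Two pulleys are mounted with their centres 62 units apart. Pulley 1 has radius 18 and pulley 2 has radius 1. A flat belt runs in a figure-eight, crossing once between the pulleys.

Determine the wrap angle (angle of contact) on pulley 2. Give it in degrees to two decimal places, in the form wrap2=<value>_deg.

crossed belt: β = asin((r1+r2)/C) = asin(19/62) = 17.8455°
wrap1 = wrap2 = π + 2β = 215.6910°

wrap2=215.69_deg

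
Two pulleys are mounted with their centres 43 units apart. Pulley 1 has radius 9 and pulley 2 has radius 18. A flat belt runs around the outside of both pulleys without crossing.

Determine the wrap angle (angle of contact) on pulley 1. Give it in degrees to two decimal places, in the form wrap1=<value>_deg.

open belt: β = asin((r2−r1)/C) = asin(9/43) = 12.0815°
wrap1 = π − 2β = 155.8371°
wrap2 = π + 2β = 204.1629°

wrap1=155.84_deg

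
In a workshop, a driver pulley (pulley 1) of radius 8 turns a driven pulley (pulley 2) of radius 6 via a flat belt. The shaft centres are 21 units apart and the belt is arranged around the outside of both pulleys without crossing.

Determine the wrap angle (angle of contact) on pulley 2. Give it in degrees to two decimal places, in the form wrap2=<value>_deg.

open belt: β = asin((r2−r1)/C) = asin(-2/21) = -5.4650°
wrap1 = π − 2β = 190.9300°
wrap2 = π + 2β = 169.0700°

wrap2=169.07_deg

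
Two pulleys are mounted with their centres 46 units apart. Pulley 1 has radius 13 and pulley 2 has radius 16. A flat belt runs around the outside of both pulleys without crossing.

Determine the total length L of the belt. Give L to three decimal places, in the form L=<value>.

L=183.302

open belt: β = asin((r2−r1)/C) = asin(3/46) = 3.7393°
wrap1 = π − 2β = 172.5213°
wrap2 = π + 2β = 187.4787°
tangent length = C·cosβ = 45.9021
L = r1·wrap1 + r2·wrap2 + 2·C·cosβ = 13·3.0111 + 16·3.2721 + 2·45.9021 = 183.3019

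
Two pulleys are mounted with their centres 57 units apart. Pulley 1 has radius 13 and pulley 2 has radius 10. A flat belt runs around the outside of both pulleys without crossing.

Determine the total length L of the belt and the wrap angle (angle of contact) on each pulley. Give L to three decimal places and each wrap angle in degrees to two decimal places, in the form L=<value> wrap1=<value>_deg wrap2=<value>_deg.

L=186.415 wrap1=186.03_deg wrap2=173.97_deg

open belt: β = asin((r2−r1)/C) = asin(-3/57) = -3.0170°
wrap1 = π − 2β = 186.0339°
wrap2 = π + 2β = 173.9661°
tangent length = C·cosβ = 56.9210
L = r1·wrap1 + r2·wrap2 + 2·C·cosβ = 13·3.2469 + 10·3.0363 + 2·56.9210 = 186.4146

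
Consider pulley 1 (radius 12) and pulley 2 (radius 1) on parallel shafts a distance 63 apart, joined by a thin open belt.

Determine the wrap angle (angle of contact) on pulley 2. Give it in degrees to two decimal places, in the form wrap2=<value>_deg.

wrap2=159.89_deg

open belt: β = asin((r2−r1)/C) = asin(-11/63) = -10.0556°
wrap1 = π − 2β = 200.1111°
wrap2 = π + 2β = 159.8889°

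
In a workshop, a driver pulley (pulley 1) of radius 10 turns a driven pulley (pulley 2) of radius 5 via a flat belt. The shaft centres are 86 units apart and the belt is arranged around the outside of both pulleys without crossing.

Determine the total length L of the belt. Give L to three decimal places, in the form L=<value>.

L=219.415

open belt: β = asin((r2−r1)/C) = asin(-5/86) = -3.3330°
wrap1 = π − 2β = 186.6661°
wrap2 = π + 2β = 173.3339°
tangent length = C·cosβ = 85.8545
L = r1·wrap1 + r2·wrap2 + 2·C·cosβ = 10·3.2579 + 5·3.0252 + 2·85.8545 = 219.4147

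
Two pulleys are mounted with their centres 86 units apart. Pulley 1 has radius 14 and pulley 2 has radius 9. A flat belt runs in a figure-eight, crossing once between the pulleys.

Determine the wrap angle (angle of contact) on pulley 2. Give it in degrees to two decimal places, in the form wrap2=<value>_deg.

wrap2=211.02_deg

crossed belt: β = asin((r1+r2)/C) = asin(23/86) = 15.5121°
wrap1 = wrap2 = π + 2β = 211.0242°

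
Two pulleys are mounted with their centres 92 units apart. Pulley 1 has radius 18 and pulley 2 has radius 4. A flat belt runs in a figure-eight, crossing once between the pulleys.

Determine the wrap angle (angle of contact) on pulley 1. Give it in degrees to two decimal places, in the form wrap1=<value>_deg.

wrap1=207.67_deg

crossed belt: β = asin((r1+r2)/C) = asin(22/92) = 13.8352°
wrap1 = wrap2 = π + 2β = 207.6704°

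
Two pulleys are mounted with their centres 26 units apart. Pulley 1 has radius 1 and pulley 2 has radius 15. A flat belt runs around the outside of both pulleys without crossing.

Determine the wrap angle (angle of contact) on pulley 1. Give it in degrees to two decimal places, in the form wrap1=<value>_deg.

wrap1=114.84_deg

open belt: β = asin((r2−r1)/C) = asin(14/26) = 32.5790°
wrap1 = π − 2β = 114.8421°
wrap2 = π + 2β = 245.1579°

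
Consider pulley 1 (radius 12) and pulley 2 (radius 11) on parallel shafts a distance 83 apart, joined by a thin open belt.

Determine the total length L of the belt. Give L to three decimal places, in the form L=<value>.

open belt: β = asin((r2−r1)/C) = asin(-1/83) = -0.6903°
wrap1 = π − 2β = 181.3807°
wrap2 = π + 2β = 178.6193°
tangent length = C·cosβ = 82.9940
L = r1·wrap1 + r2·wrap2 + 2·C·cosβ = 12·3.1657 + 11·3.1175 + 2·82.9940 = 238.2687

L=238.269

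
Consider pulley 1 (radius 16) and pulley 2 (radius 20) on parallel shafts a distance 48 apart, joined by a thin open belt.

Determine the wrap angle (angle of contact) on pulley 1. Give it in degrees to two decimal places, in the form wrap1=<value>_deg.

open belt: β = asin((r2−r1)/C) = asin(4/48) = 4.7802°
wrap1 = π − 2β = 170.4396°
wrap2 = π + 2β = 189.5604°

wrap1=170.44_deg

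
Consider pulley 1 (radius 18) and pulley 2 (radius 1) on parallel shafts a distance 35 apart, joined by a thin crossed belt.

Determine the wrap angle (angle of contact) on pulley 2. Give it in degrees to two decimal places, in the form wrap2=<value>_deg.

crossed belt: β = asin((r1+r2)/C) = asin(19/35) = 32.8783°
wrap1 = wrap2 = π + 2β = 245.7567°

wrap2=245.76_deg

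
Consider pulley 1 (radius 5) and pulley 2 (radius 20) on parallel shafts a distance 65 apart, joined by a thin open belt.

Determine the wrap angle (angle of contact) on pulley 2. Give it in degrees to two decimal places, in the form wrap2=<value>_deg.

open belt: β = asin((r2−r1)/C) = asin(15/65) = 13.3424°
wrap1 = π − 2β = 153.3153°
wrap2 = π + 2β = 206.6847°

wrap2=206.68_deg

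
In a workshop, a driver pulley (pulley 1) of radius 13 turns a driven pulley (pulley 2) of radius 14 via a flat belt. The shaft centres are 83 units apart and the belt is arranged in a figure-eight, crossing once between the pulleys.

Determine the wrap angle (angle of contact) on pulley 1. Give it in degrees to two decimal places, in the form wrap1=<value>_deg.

crossed belt: β = asin((r1+r2)/C) = asin(27/83) = 18.9838°
wrap1 = wrap2 = π + 2β = 217.9676°

wrap1=217.97_deg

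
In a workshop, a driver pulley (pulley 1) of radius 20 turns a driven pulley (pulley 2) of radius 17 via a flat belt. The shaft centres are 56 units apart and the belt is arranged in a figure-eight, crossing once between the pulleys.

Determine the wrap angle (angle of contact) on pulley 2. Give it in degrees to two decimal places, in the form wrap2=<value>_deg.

crossed belt: β = asin((r1+r2)/C) = asin(37/56) = 41.3544°
wrap1 = wrap2 = π + 2β = 262.7087°

wrap2=262.71_deg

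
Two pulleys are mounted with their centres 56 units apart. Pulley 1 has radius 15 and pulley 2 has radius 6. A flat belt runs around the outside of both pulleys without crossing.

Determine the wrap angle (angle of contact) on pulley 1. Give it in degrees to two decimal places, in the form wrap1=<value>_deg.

open belt: β = asin((r2−r1)/C) = asin(-9/56) = -9.2484°
wrap1 = π − 2β = 198.4967°
wrap2 = π + 2β = 161.5033°

wrap1=198.50_deg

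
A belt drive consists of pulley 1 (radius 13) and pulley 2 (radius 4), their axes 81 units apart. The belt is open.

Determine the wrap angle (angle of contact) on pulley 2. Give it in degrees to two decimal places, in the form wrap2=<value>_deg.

open belt: β = asin((r2−r1)/C) = asin(-9/81) = -6.3794°
wrap1 = π − 2β = 192.7587°
wrap2 = π + 2β = 167.2413°

wrap2=167.24_deg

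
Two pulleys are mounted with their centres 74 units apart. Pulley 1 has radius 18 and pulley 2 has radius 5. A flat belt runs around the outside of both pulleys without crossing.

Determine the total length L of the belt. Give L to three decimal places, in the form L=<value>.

L=222.546

open belt: β = asin((r2−r1)/C) = asin(-13/74) = -10.1180°
wrap1 = π − 2β = 200.2360°
wrap2 = π + 2β = 159.7640°
tangent length = C·cosβ = 72.8492
L = r1·wrap1 + r2·wrap2 + 2·C·cosβ = 18·3.4948 + 5·2.7884 + 2·72.8492 = 222.5463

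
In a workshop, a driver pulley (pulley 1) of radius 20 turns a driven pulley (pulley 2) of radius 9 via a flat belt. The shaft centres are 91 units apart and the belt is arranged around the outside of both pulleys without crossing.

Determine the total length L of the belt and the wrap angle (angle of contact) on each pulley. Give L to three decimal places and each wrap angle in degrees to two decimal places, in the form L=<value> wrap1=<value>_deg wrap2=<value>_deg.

open belt: β = asin((r2−r1)/C) = asin(-11/91) = -6.9428°
wrap1 = π − 2β = 193.8857°
wrap2 = π + 2β = 166.1143°
tangent length = C·cosβ = 90.3327
L = r1·wrap1 + r2·wrap2 + 2·C·cosβ = 20·3.3839 + 9·2.8992 + 2·90.3327 = 274.4375

L=274.437 wrap1=193.89_deg wrap2=166.11_deg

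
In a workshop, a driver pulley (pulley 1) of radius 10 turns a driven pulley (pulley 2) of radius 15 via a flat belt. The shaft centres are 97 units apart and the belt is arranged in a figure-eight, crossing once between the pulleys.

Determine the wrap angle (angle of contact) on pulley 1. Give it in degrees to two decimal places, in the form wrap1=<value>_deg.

wrap1=209.87_deg

crossed belt: β = asin((r1+r2)/C) = asin(25/97) = 14.9355°
wrap1 = wrap2 = π + 2β = 209.8711°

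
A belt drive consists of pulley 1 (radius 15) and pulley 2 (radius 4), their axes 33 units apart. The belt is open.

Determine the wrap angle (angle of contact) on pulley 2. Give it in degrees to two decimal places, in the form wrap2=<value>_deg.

wrap2=141.06_deg

open belt: β = asin((r2−r1)/C) = asin(-11/33) = -19.4712°
wrap1 = π − 2β = 218.9424°
wrap2 = π + 2β = 141.0576°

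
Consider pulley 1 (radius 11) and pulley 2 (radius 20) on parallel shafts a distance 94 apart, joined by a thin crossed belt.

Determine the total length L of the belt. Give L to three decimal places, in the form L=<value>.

L=295.709

crossed belt: β = asin((r1+r2)/C) = asin(31/94) = 19.2559°
wrap1 = wrap2 = π + 2β = 218.5117°
tangent length = C·cosβ = 88.7412
L = (r1+r2)·wrap + 2·C·cosβ = 31·3.8137 + 2·88.7412 = 295.7086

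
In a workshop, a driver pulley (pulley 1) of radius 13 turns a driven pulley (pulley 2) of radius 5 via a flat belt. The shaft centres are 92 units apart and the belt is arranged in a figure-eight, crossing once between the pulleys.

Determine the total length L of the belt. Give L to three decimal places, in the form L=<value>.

crossed belt: β = asin((r1+r2)/C) = asin(18/92) = 11.2828°
wrap1 = wrap2 = π + 2β = 202.5656°
tangent length = C·cosβ = 90.2219
L = (r1+r2)·wrap + 2·C·cosβ = 18·3.5354 + 2·90.2219 = 244.0818

L=244.082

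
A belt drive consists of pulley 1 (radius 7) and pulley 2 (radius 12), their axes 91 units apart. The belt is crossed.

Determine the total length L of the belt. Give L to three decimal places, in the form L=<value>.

crossed belt: β = asin((r1+r2)/C) = asin(19/91) = 12.0515°
wrap1 = wrap2 = π + 2β = 204.1030°
tangent length = C·cosβ = 88.9944
L = (r1+r2)·wrap + 2·C·cosβ = 19·3.5623 + 2·88.9944 = 245.6719

L=245.672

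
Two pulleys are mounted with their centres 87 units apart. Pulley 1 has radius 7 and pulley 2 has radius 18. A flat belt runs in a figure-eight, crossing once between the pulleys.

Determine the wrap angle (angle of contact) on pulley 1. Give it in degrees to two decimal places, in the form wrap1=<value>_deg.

crossed belt: β = asin((r1+r2)/C) = asin(25/87) = 16.6997°
wrap1 = wrap2 = π + 2β = 213.3995°

wrap1=213.40_deg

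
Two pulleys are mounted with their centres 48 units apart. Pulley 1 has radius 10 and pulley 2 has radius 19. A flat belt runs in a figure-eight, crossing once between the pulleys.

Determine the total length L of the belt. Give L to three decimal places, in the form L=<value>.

crossed belt: β = asin((r1+r2)/C) = asin(29/48) = 37.1689°
wrap1 = wrap2 = π + 2β = 254.3378°
tangent length = C·cosβ = 38.2492
L = (r1+r2)·wrap + 2·C·cosβ = 29·4.4390 + 2·38.2492 = 205.2303

L=205.230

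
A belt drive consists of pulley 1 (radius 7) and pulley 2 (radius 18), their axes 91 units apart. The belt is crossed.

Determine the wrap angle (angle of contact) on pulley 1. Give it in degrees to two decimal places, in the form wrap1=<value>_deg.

wrap1=211.89_deg

crossed belt: β = asin((r1+r2)/C) = asin(25/91) = 15.9456°
wrap1 = wrap2 = π + 2β = 211.8913°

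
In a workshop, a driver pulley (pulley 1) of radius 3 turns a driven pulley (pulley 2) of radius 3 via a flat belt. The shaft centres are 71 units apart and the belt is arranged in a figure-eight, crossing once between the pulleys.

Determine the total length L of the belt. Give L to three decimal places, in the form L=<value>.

crossed belt: β = asin((r1+r2)/C) = asin(6/71) = 4.8477°
wrap1 = wrap2 = π + 2β = 189.6954°
tangent length = C·cosβ = 70.7460
L = (r1+r2)·wrap + 2·C·cosβ = 6·3.3108 + 2·70.7460 = 161.3569

L=161.357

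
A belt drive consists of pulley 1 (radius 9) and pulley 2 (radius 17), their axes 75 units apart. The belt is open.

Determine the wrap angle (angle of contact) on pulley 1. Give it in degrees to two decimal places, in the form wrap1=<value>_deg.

wrap1=167.75_deg

open belt: β = asin((r2−r1)/C) = asin(8/75) = 6.1232°
wrap1 = π − 2β = 167.7536°
wrap2 = π + 2β = 192.2464°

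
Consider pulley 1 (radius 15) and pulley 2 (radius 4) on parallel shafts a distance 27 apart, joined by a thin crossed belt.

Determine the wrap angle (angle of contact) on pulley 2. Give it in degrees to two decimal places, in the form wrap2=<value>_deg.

crossed belt: β = asin((r1+r2)/C) = asin(19/27) = 44.7249°
wrap1 = wrap2 = π + 2β = 269.4498°

wrap2=269.45_deg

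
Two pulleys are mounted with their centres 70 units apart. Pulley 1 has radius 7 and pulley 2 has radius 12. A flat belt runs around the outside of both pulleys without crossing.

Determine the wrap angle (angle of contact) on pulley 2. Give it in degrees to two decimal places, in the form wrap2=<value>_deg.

wrap2=188.19_deg

open belt: β = asin((r2−r1)/C) = asin(5/70) = 4.0960°
wrap1 = π − 2β = 171.8079°
wrap2 = π + 2β = 188.1921°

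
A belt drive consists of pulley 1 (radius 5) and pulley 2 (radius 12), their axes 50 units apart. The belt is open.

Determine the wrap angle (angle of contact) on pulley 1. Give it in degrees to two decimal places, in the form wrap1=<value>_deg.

open belt: β = asin((r2−r1)/C) = asin(7/50) = 8.0478°
wrap1 = π − 2β = 163.9043°
wrap2 = π + 2β = 196.0957°

wrap1=163.90_deg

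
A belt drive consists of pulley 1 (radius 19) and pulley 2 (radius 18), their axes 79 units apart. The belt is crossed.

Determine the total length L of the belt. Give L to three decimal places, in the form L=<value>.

crossed belt: β = asin((r1+r2)/C) = asin(37/79) = 27.9275°
wrap1 = wrap2 = π + 2β = 235.8551°
tangent length = C·cosβ = 69.7997
L = (r1+r2)·wrap + 2·C·cosβ = 37·4.1164 + 2·69.7997 = 291.9080

L=291.908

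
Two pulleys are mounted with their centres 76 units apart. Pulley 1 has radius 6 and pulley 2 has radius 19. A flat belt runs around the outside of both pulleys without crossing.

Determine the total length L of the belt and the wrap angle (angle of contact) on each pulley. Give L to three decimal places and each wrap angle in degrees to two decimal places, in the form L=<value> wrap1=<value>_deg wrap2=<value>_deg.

L=232.769 wrap1=160.30_deg wrap2=199.70_deg

open belt: β = asin((r2−r1)/C) = asin(13/76) = 9.8490°
wrap1 = π − 2β = 160.3019°
wrap2 = π + 2β = 199.6981°
tangent length = C·cosβ = 74.8799
L = r1·wrap1 + r2·wrap2 + 2·C·cosβ = 6·2.7978 + 19·3.4854 + 2·74.8799 = 232.7690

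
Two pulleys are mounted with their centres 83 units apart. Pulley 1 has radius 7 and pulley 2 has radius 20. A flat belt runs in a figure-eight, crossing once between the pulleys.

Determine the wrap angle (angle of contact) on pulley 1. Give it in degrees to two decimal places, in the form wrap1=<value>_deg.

crossed belt: β = asin((r1+r2)/C) = asin(27/83) = 18.9838°
wrap1 = wrap2 = π + 2β = 217.9676°

wrap1=217.97_deg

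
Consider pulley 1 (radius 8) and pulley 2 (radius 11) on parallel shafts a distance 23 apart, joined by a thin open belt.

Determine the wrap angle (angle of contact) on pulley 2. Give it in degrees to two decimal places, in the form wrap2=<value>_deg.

open belt: β = asin((r2−r1)/C) = asin(3/23) = 7.4947°
wrap1 = π − 2β = 165.0106°
wrap2 = π + 2β = 194.9894°

wrap2=194.99_deg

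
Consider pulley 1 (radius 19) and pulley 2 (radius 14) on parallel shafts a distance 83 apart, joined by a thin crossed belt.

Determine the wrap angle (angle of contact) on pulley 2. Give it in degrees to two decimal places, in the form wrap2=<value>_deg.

crossed belt: β = asin((r1+r2)/C) = asin(33/83) = 23.4276°
wrap1 = wrap2 = π + 2β = 226.8553°

wrap2=226.86_deg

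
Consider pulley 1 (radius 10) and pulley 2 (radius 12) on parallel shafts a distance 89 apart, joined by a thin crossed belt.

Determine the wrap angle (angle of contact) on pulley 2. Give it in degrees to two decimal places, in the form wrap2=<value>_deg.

wrap2=208.62_deg

crossed belt: β = asin((r1+r2)/C) = asin(22/89) = 14.3114°
wrap1 = wrap2 = π + 2β = 208.6227°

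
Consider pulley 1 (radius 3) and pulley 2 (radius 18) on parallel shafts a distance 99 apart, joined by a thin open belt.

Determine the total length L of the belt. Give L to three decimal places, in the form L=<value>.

open belt: β = asin((r2−r1)/C) = asin(15/99) = 8.7147°
wrap1 = π − 2β = 162.5705°
wrap2 = π + 2β = 197.4295°
tangent length = C·cosβ = 97.8570
L = r1·wrap1 + r2·wrap2 + 2·C·cosβ = 3·2.8374 + 18·3.4458 + 2·97.8570 = 266.2506

L=266.251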